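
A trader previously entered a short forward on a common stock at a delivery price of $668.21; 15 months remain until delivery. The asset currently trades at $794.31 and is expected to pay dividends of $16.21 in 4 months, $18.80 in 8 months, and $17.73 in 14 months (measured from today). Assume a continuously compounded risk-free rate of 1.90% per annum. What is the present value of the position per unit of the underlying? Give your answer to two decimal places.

PV(remaining dividends) I = 16.21·e^(−0.0190·4/12) + 18.80·e^(−0.0190·8/12) + 17.73·e^(−0.0190·14/12) = 52.0123
Current forward F = (S − I)·e^(rT) = (794.31 − 52.0123)·e^(0.0190·15/12) = 742.2977 × 1.024034 = 760.1381
Value (long) = (F − K)·e^(−rT) = (760.1381 − 668.21) × 0.976530 = 89.7705
Short position value = −(long value) = -$89.77

-$89.77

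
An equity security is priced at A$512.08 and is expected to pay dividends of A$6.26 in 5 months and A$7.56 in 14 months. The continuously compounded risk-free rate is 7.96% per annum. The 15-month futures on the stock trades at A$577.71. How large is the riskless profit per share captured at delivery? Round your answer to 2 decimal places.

A$26.36 per share

PV(dividends) I = 6.26·e^(−0.0796·5/12) + 7.56·e^(−0.0796·14/12) = 12.9453
Fair futures F* = (S − I)·e^(rT) = (512.08 − 12.9453)·e^0.099500 = 499.1347 × 1.104618 = 551.3532
Market A$577.71 > fair 551.3532: forward overpriced → cash-and-carry (borrow at r, buy the stock and collect the dividends, short the forward).
Profit at T = |F_mkt − F*| = |577.71 − 551.3532| = A$26.36 per share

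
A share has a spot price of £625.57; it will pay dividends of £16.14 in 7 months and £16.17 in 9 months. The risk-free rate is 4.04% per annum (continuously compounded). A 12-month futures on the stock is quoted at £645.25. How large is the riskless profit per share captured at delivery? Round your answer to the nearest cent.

£26.64 per share

PV(dividends) I = 16.14·e^(−0.0404·7/12) + 16.17·e^(−0.0404·9/12) = 31.4515
Fair futures F* = (S − I)·e^(rT) = (625.57 − 31.4515)·e^0.040400 = 594.1185 × 1.041227 = 618.6122
Market £645.25 > fair 618.6122: forward overpriced → cash-and-carry (borrow at r, buy the stock and collect the dividends, short the forward).
Profit at T = |F_mkt − F*| = |645.25 − 618.6122| = £26.64 per share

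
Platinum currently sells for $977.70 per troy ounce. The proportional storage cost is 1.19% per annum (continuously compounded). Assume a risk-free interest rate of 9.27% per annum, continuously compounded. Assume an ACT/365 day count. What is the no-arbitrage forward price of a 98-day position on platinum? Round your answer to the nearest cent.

$1,005.55 per troy ounce

Net carry = r + u − y = 0.0927 + 0.0119 − 0.0000 = 0.1046
F = S·e^((r+u−y)T) = 977.70 · e^(0.1046 × 98/365) = 977.70 · e^0.028084
= 977.70 × 1.028482 = $1,005.55 per troy ounce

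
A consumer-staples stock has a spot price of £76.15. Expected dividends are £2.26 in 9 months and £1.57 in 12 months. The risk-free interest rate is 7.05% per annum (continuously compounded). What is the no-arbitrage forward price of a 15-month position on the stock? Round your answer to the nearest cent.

PV(dividends) I = 2.26·e^(−0.0705·9/12) + 1.57·e^(−0.0705·12/12)
I = 2.1436 + 1.4631 = 3.6067
F = (S − I)·e^(rT) = (76.15 − 3.6067) · e^(0.0705·15/12)
= 72.5433 · e^0.088125 = 72.5433 × 1.092125 = £79.23

£79.23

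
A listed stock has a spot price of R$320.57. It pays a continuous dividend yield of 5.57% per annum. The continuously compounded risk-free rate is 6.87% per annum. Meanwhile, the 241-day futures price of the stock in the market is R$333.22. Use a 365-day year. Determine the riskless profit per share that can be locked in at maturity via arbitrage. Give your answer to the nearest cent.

R$9.89 per share

Fair futures: F* = S·e^(carry·T), with carry = (r − q) = 0.0687 − 0.0557 = 0.0130
F* = 320.57 · e^(0.0130 × 241/365) = 320.57 · e^0.008584 = 320.57 × 1.008621 = R$323.3336
Market R$333.22 > fair R$323.3336: forward overpriced → cash-and-carry (buy spot, short the forward).
At maturity, profit = |F_mkt − F*| = |333.22 − 323.3336| = R$9.89 per share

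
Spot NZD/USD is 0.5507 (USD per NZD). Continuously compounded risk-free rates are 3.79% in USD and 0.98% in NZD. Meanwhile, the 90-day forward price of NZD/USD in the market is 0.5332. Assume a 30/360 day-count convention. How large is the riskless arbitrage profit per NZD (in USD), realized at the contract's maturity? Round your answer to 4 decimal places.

0.0214 per NZD (in USD)

Fair forward: F* = S·e^(carry·T), with carry = (r_USD − r_NZD) = 0.0379 − 0.0098 = 0.0281
F* = 0.5507 · e^(0.0281 × 90/360) = 0.5507 · e^0.007025 = 0.5507 × 1.007050 = 0.5546
Market 0.5332 < fair 0.5546: forward underpriced → reverse cash-and-carry (short spot, go long the forward).
At maturity, profit = |F_mkt − F*| = |0.5332 − 0.5546| = 0.0214 per NZD (in USD)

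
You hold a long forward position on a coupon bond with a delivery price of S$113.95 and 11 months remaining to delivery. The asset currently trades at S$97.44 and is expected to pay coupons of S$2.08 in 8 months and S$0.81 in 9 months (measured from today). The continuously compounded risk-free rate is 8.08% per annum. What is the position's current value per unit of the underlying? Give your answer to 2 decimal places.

PV(remaining coupons) I = 2.08·e^(−0.0808·8/12) + 0.81·e^(−0.0808·9/12) = 2.7333
Current forward F = (S − I)·e^(rT) = (97.44 − 2.7333)·e^(0.0808·11/12) = 94.7067 × 1.076879 = 101.9877
Value (long) = (F − K)·e^(−rT) = (101.9877 − 113.95) × 0.928610 = -11.1083
Value = -S$11.11

-S$11.11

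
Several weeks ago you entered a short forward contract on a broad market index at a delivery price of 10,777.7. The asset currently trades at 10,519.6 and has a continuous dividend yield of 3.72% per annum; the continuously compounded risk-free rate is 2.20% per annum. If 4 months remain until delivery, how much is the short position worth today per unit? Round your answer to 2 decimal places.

308.99

Current fair forward for the remaining 4 months: F = S·e^((r − q)·T), (r − q) = 0.0220 − 0.0372 = -0.0152
F = 10519.6 · e^(-0.0152 × 4/12) = 10519.6 × 0.99494615 = 10466.4355
Value of long forward = (F − K)·e^(−rT) = (10466.4355 − 10777.7) · e^(−0.0220·4/12)
= -311.2645 × 0.99269349 = -308.99
Short position value = −(long value) = 308.99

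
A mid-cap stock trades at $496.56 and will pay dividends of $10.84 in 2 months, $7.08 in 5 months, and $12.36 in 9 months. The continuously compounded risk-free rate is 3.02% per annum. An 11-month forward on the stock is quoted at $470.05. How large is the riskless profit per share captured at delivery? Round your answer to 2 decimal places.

PV(dividends) I = 10.84·e^(−0.0302·2/12) + 7.08·e^(−0.0302·5/12) + 12.36·e^(−0.0302·9/12) = 29.8602
Fair forward F* = (S − I)·e^(rT) = (496.56 − 29.8602)·e^0.027683 = 466.6998 × 1.028070 = 479.8001
Market $470.05 < fair 479.8001: forward underpriced → reverse cash-and-carry (short the stock, invest proceeds at r, pay the dividends, go long the forward).
Profit at T = |F_mkt − F*| = |470.05 − 479.8001| = $9.75 per share

$9.75 per share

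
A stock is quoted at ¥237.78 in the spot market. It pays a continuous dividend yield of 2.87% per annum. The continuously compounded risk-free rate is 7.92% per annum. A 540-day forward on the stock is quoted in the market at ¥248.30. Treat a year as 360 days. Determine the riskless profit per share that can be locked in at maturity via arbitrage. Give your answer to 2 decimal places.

¥8.19 per share

Fair forward: F* = S·e^(carry·T), with carry = (r − q) = 0.0792 − 0.0287 = 0.0505
F* = 237.78 · e^(0.0505 × 540/360) = 237.78 · e^0.075750 = 237.78 × 1.078693 = ¥256.4916
Market ¥248.30 < fair ¥256.4916: forward underpriced → reverse cash-and-carry (short spot, go long the forward).
At maturity, profit = |F_mkt − F*| = |248.30 − 256.4916| = ¥8.19 per share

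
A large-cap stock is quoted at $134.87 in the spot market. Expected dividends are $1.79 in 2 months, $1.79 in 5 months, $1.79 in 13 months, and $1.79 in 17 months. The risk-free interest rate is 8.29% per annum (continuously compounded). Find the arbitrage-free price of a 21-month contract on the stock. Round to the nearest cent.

$148.15

PV(dividends) I = 1.79·e^(−0.0829·2/12) + 1.79·e^(−0.0829·5/12) + 1.79·e^(−0.0829·13/12) + 1.79·e^(−0.0829·17/12)
I = 1.7654 + 1.7292 + 1.6363 + 1.5917 = 6.7226
F = (S − I)·e^(rT) = (134.87 − 6.7226) · e^(0.0829·21/12)
= 128.1474 · e^0.145075 = 128.1474 × 1.156126 = $148.15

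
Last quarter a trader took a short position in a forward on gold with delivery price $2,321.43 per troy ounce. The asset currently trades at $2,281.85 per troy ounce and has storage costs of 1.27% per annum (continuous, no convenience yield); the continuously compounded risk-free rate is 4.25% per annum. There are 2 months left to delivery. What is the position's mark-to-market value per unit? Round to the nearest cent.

$18.36 per troy ounce

Current fair forward for the remaining 2 months: F = S·e^((r + u)·T), (r + u) = 0.0425 + 0.0127 = 0.0552
F = 2281.85 · e^(0.0552 × 2/12) = 2281.85 × 1.00924245 = 2302.9399
Value of long forward = (F − K)·e^(−rT) = (2302.9399 − 2321.43) · e^(−0.0425·2/12)
= -18.4901 × 0.99294169 = -18.36
Short position value = −(long value) = $18.36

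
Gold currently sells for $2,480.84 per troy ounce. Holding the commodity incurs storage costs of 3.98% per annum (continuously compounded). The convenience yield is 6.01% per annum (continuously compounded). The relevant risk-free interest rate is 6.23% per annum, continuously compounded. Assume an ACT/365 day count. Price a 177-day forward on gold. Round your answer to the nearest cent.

Net carry = r + u − y = 0.0623 + 0.0398 − 0.0601 = 0.0420
F = S·e^((r+u−y)T) = 2480.84 · e^(0.0420 × 177/365) = 2480.84 · e^0.02036712
= 2480.84 × 1.02057595 = $2,531.89 per troy ounce

$2,531.89 per troy ounce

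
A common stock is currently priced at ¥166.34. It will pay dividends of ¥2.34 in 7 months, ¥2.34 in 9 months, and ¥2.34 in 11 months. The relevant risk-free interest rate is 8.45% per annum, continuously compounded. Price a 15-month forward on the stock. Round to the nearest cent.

¥177.55

PV(dividends) I = 2.34·e^(−0.0845·7/12) + 2.34·e^(−0.0845·9/12) + 2.34·e^(−0.0845·11/12)
I = 2.2275 + 2.1963 + 2.1656 = 6.5894
F = (S − I)·e^(rT) = (166.34 − 6.5894) · e^(0.0845·15/12)
= 159.7506 · e^0.105625 = 159.7506 × 1.111405 = ¥177.55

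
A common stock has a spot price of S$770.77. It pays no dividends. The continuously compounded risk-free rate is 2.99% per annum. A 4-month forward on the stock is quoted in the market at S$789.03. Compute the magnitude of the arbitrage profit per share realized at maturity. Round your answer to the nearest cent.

S$10.54 per share

Fair forward: F* = S·e^(carry·T), with carry = r = 0.0299
F* = 770.77 · e^(0.0299 × 4/12) = 770.77 · e^0.009967 = 770.77 × 1.010017 = S$778.4908
Market S$789.03 > fair S$778.4908: forward overpriced → cash-and-carry (buy spot, short the forward).
At maturity, profit = |F_mkt − F*| = |789.03 − 778.4908| = S$10.54 per share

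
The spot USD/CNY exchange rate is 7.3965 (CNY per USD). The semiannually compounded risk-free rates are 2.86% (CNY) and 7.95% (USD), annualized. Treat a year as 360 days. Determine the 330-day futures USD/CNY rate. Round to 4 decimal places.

By covered interest parity, F = S · (1+r_CNY/2)^(2T) / (1+r_USD/2)^(2T)
= 7.3965 × 1.026373 / 1.074079 = 7.3965 × 0.955584
F = 7.0680 CNY per USD

7.0680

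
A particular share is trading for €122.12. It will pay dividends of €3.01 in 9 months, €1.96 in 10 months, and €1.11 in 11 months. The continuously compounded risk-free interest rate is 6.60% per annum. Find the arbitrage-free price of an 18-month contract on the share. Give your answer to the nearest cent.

PV(dividends) I = 3.01·e^(−0.0660·9/12) + 1.96·e^(−0.0660·10/12) + 1.11·e^(−0.0660·11/12)
I = 2.8646 + 1.8551 + 1.0448 = 5.7645
F = (S − I)·e^(rT) = (122.12 − 5.7645) · e^(0.0660·18/12)
= 116.3555 · e^0.099000 = 116.3555 × 1.104066 = €128.46

€128.46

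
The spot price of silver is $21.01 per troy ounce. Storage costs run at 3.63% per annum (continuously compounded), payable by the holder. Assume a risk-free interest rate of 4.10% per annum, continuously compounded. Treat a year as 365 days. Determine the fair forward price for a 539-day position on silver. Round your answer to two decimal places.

Net carry = r + u − y = 0.0410 + 0.0363 − 0.0000 = 0.0773
F = S·e^((r+u−y)T) = 21.01 · e^(0.0773 × 539/365) = 21.01 · e^0.114150
= 21.01 × 1.120920 = $23.55 per troy ounce

$23.55 per troy ounce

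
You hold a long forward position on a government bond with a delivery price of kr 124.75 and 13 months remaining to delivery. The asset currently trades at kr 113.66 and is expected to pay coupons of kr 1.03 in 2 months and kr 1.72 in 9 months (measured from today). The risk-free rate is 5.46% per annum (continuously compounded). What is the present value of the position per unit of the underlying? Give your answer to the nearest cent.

PV(remaining coupons) I = 1.03·e^(−0.0546·2/12) + 1.72·e^(−0.0546·9/12) = 2.6717
Current forward F = (S − I)·e^(rT) = (113.66 − 2.6717)·e^(0.0546·13/12) = 110.9883 × 1.060934 = 117.7513
Value (long) = (F − K)·e^(−rT) = (117.7513 − 124.75) × 0.942565 = -6.5967
Value = -kr 6.60

-kr 6.60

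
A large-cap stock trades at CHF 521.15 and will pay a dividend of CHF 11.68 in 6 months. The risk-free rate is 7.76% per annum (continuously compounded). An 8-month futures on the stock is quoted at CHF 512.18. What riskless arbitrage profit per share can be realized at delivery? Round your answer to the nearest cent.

CHF 24.81 per share

PV(dividends) I = 11.68·e^(−0.0776·6/12) = 11.2355
Fair futures F* = (S − I)·e^(rT) = (521.15 − 11.2355)·e^0.051733 = 509.9145 × 1.053095 = 536.9884
Market CHF 512.18 < fair 536.9884: forward underpriced → reverse cash-and-carry (short the stock, invest proceeds at r, pay the dividends, go long the forward).
Profit at T = |F_mkt − F*| = |512.18 − 536.9884| = CHF 24.81 per share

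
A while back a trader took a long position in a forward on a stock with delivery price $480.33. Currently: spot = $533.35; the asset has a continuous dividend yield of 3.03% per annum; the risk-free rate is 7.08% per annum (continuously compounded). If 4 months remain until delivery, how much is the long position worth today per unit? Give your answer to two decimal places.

Current fair forward for the remaining 4 months: F = S·e^((r − q)·T), (r − q) = 0.0708 − 0.0303 = 0.0405
F = 533.35 · e^(0.0405 × 4/12) = 533.35 × 1.013592 = 540.5993
Value of long forward = (F − K)·e^(−rT) = (540.5993 − 480.33) · e^(−0.0708·4/12)
= 60.2693 × 0.976676 = 58.86

$58.86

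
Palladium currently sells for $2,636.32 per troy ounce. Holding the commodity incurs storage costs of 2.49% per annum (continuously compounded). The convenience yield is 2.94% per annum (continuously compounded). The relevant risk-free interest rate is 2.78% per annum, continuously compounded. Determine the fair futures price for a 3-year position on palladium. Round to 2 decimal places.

Net carry = r + u − y = 0.0278 + 0.0249 − 0.0294 = 0.0233
F = S·e^((r+u−y)T) = 2636.32 · e^(0.0233 × 3) = 2636.32 · e^0.06990000
= 2636.32 × 1.07240094 = $2,827.19 per troy ounce

$2,827.19 per troy ounce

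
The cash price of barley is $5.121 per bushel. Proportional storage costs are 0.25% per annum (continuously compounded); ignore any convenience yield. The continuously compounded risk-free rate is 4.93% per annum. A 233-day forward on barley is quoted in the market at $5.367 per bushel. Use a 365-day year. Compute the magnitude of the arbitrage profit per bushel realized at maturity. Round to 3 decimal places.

$0.074 per bushel

Fair forward: F* = S·e^(carry·T), with carry = (r + u) = 0.0493 + 0.0025 = 0.0518
F* = 5.121 · e^(0.0518 × 233/365) = 5.121 · e^0.033067 = 5.121 × 1.033620 = $5.2932
Market $5.367 > fair $5.2932: forward overpriced → cash-and-carry (buy spot, short the forward).
At maturity, profit = |F_mkt − F*| = |5.367 − 5.2932| = $0.074 per bushel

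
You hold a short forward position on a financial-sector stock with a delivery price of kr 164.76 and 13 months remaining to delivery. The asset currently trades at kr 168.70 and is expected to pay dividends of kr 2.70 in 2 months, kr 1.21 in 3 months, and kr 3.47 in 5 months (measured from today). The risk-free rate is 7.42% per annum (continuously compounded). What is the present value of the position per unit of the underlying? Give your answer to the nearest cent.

-kr 9.45

PV(remaining dividends) I = 2.70·e^(−0.0742·2/12) + 1.21·e^(−0.0742·3/12) + 3.47·e^(−0.0742·5/12) = 7.2189
Current forward F = (S − I)·e^(rT) = (168.70 − 7.2189)·e^(0.0742·13/12) = 161.4811 × 1.083702 = 174.9974
Value (long) = (F − K)·e^(−rT) = (174.9974 − 164.76) × 0.922763 = 9.4467
Short position value = −(long value) = -kr 9.45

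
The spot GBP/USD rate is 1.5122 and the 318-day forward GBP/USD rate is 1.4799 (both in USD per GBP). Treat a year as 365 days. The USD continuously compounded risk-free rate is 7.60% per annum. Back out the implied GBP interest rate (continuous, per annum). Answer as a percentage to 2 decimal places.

F = S·e^((r_USD − r_GBP)T) ⇒ r_GBP = r_USD − ln(F/S)/T
ln(1.4799/1.5122) = -0.021591; /(318/365) = -0.024782
r_GBP = 0.0760 + 0.024782 = 0.100782
r_GBP = 10.08%

10.08%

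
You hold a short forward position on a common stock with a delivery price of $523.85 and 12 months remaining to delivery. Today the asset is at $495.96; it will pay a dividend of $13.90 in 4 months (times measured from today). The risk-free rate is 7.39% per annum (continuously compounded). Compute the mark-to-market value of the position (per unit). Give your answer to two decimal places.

PV(remaining dividends) I = 13.90·e^(−0.0739·4/12) = 13.5618
Current forward F = (S − I)·e^(rT) = (495.96 − 13.5618)·e^(0.0739·12/12) = 482.3982 × 1.076699 = 519.3977
Value (long) = (F − K)·e^(−rT) = (519.3977 − 523.85) × 0.928765 = -4.1351
Short position value = −(long value) = $4.14

$4.14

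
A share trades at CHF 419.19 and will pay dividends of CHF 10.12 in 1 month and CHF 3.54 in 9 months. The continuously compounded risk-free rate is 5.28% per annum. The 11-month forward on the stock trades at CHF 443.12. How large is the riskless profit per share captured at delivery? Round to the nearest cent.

PV(dividends) I = 10.12·e^(−0.0528·1/12) + 3.54·e^(−0.0528·9/12) = 13.4781
Fair forward F* = (S − I)·e^(rT) = (419.19 − 13.4781)·e^0.048400 = 405.7119 × 1.049590 = 425.8312
Market CHF 443.12 > fair 425.8312: forward overpriced → cash-and-carry (borrow at r, buy the stock and collect the dividends, short the forward).
Profit at T = |F_mkt − F*| = |443.12 − 425.8312| = CHF 17.29 per share

CHF 17.29 per share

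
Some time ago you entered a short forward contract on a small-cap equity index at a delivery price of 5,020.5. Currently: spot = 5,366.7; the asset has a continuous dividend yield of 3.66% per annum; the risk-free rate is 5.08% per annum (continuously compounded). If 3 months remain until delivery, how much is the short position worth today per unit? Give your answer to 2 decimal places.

Current fair forward for the remaining 3 months: F = S·e^((r − q)·T), (r − q) = 0.0508 − 0.0366 = 0.0142
F = 5366.7 · e^(0.0142 × 3/12) = 5366.7 × 1.00355631 = 5385.7856
Value of long forward = (F − K)·e^(−rT) = (5385.7856 − 5020.5) · e^(−0.0508·3/12)
= 365.2856 × 0.98738030 = 360.68
Short position value = −(long value) = -360.68

-360.68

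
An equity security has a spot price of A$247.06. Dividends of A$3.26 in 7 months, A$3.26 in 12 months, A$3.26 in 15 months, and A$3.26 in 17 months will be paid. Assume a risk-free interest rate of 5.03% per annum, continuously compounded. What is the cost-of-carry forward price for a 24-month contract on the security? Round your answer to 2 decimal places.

PV(dividends) I = 3.26·e^(−0.0503·7/12) + 3.26·e^(−0.0503·12/12) + 3.26·e^(−0.0503·15/12) + 3.26·e^(−0.0503·17/12)
I = 3.1657 + 3.1001 + 3.0613 + 3.0358 = 12.3629
F = (S − I)·e^(rT) = (247.06 − 12.3629) · e^(0.0503·24/12)
= 234.6971 · e^0.100600 = 234.6971 × 1.105834 = A$259.54

A$259.54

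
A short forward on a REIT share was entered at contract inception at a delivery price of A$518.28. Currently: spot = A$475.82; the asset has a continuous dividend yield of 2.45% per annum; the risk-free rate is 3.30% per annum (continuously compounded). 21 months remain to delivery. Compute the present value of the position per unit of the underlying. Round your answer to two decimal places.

Current fair forward for the remaining 21 months: F = S·e^((r − q)·T), (r − q) = 0.0330 − 0.0245 = 0.0085
F = 475.82 · e^(0.0085 × 21/12) = 475.82 × 1.014986 = 482.9506
Value of long forward = (F − K)·e^(−rT) = (482.9506 − 518.28) · e^(−0.0330·21/12)
= -35.3294 × 0.943886 = -33.35
Short position value = −(long value) = A$33.35

A$33.35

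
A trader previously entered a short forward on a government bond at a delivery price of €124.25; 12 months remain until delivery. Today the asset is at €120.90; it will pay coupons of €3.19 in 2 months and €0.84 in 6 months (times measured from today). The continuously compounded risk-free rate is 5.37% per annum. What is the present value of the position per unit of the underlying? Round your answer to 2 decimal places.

€0.83

PV(remaining coupons) I = 3.19·e^(−0.0537·2/12) + 0.84·e^(−0.0537·6/12) = 3.9793
Current forward F = (S − I)·e^(rT) = (120.90 − 3.9793)·e^(0.0537·12/12) = 116.9207 × 1.055168 = 123.3710
Value (long) = (F − K)·e^(−rT) = (123.3710 − 124.25) × 0.947716 = -0.8330
Short position value = −(long value) = €0.83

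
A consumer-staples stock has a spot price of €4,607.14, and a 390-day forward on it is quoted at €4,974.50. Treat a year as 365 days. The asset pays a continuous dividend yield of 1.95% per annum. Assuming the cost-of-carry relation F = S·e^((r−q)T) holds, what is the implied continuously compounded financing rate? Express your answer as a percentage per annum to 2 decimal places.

From F = S·e^((r−q)T): (r − q) = ln(F/S)/T
ln(4974.50/4607.14) = ln(1.079737) = 0.076717
(r − q) = 0.076717 / (390/365) = 0.071799
r = ln(F/S)/T + q = 0.071799 + 0.0195 = 0.091299
r = 9.13%

9.13%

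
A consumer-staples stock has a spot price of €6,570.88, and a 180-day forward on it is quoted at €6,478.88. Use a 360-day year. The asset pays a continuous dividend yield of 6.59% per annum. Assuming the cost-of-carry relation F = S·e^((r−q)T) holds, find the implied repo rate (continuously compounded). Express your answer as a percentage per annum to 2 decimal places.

From F = S·e^((r−q)T): (r − q) = ln(F/S)/T
ln(6478.88/6570.88) = ln(0.985999) = -0.014100
(r − q) = -0.014100 / (180/360) = -0.028200
r = ln(F/S)/T + q = -0.028200 + 0.0659 = 0.037700
r = 3.77%

3.77%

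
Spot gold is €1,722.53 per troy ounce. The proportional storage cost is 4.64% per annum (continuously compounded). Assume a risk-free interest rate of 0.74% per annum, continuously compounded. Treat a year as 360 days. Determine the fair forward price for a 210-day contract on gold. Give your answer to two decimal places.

Net carry = r + u − y = 0.0074 + 0.0464 − 0.0000 = 0.0538
F = S·e^((r+u−y)T) = 1722.53 · e^(0.0538 × 210/360) = 1722.53 · e^0.03138333
= 1722.53 × 1.03188098 = €1,777.45 per troy ounce

€1,777.45 per troy ounce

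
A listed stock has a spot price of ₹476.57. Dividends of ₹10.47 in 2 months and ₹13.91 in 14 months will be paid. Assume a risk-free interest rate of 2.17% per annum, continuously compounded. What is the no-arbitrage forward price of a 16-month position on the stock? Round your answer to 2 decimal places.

₹465.86

PV(dividends) I = 10.47·e^(−0.0217·2/12) + 13.91·e^(−0.0217·14/12)
I = 10.4322 + 13.5623 = 23.9945
F = (S − I)·e^(rT) = (476.57 − 23.9945) · e^(0.0217·16/12)
= 452.5755 · e^0.028933 = 452.5755 × 1.029356 = ₹465.86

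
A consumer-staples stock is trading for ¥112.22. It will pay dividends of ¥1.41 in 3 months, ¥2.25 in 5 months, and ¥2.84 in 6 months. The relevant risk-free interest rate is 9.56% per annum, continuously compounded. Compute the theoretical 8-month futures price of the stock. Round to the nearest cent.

PV(dividends) I = 1.41·e^(−0.0956·3/12) + 2.25·e^(−0.0956·5/12) + 2.84·e^(−0.0956·6/12)
I = 1.3767 + 2.1621 + 2.7074 = 6.2462
F = (S − I)·e^(rT) = (112.22 − 6.2462) · e^(0.0956·8/12)
= 105.9738 · e^0.063733 = 105.9738 × 1.065808 = ¥112.95

¥112.95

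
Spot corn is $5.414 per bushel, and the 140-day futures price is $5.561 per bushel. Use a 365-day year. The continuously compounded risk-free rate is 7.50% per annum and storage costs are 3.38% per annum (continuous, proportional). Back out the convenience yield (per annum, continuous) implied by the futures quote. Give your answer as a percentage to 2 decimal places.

3.90%

F = S·e^((r+u−y)T) ⇒ (r+u−y) = ln(F/S)/T
ln(5.561/5.414) = 0.026790; /T ⇒ 0.069845
y = r + u − ln(F/S)/T = 0.0750 + 0.0338 − 0.069845 = 0.038955
y = 3.90%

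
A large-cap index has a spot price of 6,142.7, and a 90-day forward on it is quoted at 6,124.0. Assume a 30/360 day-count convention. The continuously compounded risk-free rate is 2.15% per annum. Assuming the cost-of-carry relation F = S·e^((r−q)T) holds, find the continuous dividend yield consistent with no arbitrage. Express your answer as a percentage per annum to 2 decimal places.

3.37%

From F = S·e^((r−q)T): (r − q) = ln(F/S)/T
ln(6124.0/6142.7) = ln(0.996956) = -0.003049
(r − q) = -0.003049 / (90/360) = -0.012196
q = r − ln(F/S)/T = 0.0215 + 0.012196 = 0.033696
q = 3.37%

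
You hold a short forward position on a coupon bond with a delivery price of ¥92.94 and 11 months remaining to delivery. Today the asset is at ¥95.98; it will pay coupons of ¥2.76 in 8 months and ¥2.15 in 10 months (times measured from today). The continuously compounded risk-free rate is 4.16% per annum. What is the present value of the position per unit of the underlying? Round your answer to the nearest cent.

PV(remaining coupons) I = 2.76·e^(−0.0416·8/12) + 2.15·e^(−0.0416·10/12) = 4.7613
Current forward F = (S − I)·e^(rT) = (95.98 − 4.7613)·e^(0.0416·11/12) = 91.2187 × 1.038870 = 94.7644
Value (long) = (F − K)·e^(−rT) = (94.7644 − 92.94) × 0.962585 = 1.7561
Short position value = −(long value) = -¥1.76

-¥1.76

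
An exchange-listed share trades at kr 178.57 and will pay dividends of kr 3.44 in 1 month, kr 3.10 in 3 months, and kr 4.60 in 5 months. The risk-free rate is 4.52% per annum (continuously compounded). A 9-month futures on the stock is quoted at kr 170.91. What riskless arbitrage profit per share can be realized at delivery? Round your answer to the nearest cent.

PV(dividends) I = 3.44·e^(−0.0452·1/12) + 3.10·e^(−0.0452·3/12) + 4.60·e^(−0.0452·5/12) = 11.0064
Fair futures F* = (S − I)·e^(rT) = (178.57 − 11.0064)·e^0.033900 = 167.5636 × 1.034481 = 173.3414
Market kr 170.91 < fair 173.3414: forward underpriced → reverse cash-and-carry (short the stock, invest proceeds at r, pay the dividends, go long the forward).
Profit at T = |F_mkt − F*| = |170.91 − 173.3414| = kr 2.43 per share

kr 2.43 per share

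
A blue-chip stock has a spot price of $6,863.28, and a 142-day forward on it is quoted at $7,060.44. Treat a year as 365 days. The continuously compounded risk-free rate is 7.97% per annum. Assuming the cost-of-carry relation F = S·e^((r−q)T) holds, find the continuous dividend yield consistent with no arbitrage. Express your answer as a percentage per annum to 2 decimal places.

0.69%

From F = S·e^((r−q)T): (r − q) = ln(F/S)/T
ln(7060.44/6863.28) = ln(1.028727) = 0.028322
(r − q) = 0.028322 / (142/365) = 0.072800
q = r − ln(F/S)/T = 0.0797 − 0.072800 = 0.006900
q = 0.69%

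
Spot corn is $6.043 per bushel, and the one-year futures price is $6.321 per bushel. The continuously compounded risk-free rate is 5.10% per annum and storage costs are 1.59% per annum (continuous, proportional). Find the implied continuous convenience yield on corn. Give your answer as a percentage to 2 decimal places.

F = S·e^((r+u−y)T) ⇒ (r+u−y) = ln(F/S)/T
ln(6.321/6.043) = 0.044977; /T ⇒ 0.044977
y = r + u − ln(F/S)/T = 0.0510 + 0.0159 − 0.044977 = 0.021923
y = 2.19%

2.19%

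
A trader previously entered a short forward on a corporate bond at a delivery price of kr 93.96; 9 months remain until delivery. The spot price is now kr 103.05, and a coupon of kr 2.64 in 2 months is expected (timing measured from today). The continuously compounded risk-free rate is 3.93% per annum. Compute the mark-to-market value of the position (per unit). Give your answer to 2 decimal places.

-kr 9.20

PV(remaining coupons) I = 2.64·e^(−0.0393·2/12) = 2.6228
Current forward F = (S − I)·e^(rT) = (103.05 − 2.6228)·e^(0.0393·9/12) = 100.4272 × 1.029914 = 103.4314
Value (long) = (F − K)·e^(−rT) = (103.4314 − 93.96) × 0.970955 = 9.1963
Short position value = −(long value) = -kr 9.20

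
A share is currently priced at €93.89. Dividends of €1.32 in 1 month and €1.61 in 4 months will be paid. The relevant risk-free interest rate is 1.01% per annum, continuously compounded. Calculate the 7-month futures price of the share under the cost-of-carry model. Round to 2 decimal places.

PV(dividends) I = 1.32·e^(−0.0101·1/12) + 1.61·e^(−0.0101·4/12)
I = 1.3189 + 1.6046 = 2.9235
F = (S − I)·e^(rT) = (93.89 − 2.9235) · e^(0.0101·7/12)
= 90.9665 · e^0.005892 = 90.9665 × 1.005909 = €91.50

€91.50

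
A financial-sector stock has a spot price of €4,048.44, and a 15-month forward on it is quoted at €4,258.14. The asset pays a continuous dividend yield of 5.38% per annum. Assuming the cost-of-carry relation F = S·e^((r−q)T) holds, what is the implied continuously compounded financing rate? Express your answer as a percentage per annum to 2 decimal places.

9.42%

From F = S·e^((r−q)T): (r − q) = ln(F/S)/T
ln(4258.14/4048.44) = ln(1.051798) = 0.050501
(r − q) = 0.050501 / (15/12) = 0.040401
r = ln(F/S)/T + q = 0.040401 + 0.0538 = 0.094201
r = 9.42%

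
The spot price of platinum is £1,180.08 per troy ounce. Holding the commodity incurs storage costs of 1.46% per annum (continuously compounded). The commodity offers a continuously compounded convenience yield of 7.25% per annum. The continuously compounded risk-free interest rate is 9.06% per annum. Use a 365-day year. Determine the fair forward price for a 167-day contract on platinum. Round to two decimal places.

Net carry = r + u − y = 0.0906 + 0.0146 − 0.0725 = 0.0327
F = S·e^((r+u−y)T) = 1180.08 · e^(0.0327 × 167/365) = 1180.08 · e^0.01496137
= 1180.08 × 1.01507385 = £1,197.87 per troy ounce

£1,197.87 per troy ounce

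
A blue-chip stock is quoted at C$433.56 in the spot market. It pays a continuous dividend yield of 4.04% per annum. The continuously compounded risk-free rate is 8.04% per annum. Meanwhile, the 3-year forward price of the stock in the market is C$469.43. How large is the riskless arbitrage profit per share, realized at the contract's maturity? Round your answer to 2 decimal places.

Fair forward: F* = S·e^(carry·T), with carry = (r − q) = 0.0804 − 0.0404 = 0.0400
F* = 433.56 · e^(0.0400 × 3) = 433.56 · e^0.120000 = 433.56 × 1.127497 = C$488.8376
Market C$469.43 < fair C$488.8376: forward underpriced → reverse cash-and-carry (short spot, go long the forward).
At maturity, profit = |F_mkt − F*| = |469.43 − 488.8376| = C$19.41 per share

C$19.41 per share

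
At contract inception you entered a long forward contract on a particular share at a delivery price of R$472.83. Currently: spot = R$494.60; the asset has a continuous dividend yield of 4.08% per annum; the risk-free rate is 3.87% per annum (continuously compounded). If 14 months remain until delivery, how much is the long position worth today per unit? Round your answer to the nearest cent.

R$19.65

Current fair forward for the remaining 14 months: F = S·e^((r − q)·T), (r − q) = 0.0387 − 0.0408 = -0.0021
F = 494.60 · e^(-0.0021 × 14/12) = 494.60 × 0.997553 = 493.3897
Value of long forward = (F − K)·e^(−rT) = (493.3897 − 472.83) · e^(−0.0387·14/12)
= 20.5597 × 0.955854 = 19.65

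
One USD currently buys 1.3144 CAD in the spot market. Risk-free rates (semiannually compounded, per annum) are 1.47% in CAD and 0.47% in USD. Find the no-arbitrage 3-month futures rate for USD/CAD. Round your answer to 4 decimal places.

1.3177

By covered interest parity, F = S · (1+r_CAD/2)^(2T) / (1+r_USD/2)^(2T)
= 1.3144 × 1.003668 / 1.001174 = 1.3144 × 1.002491
F = 1.3177 CAD per USD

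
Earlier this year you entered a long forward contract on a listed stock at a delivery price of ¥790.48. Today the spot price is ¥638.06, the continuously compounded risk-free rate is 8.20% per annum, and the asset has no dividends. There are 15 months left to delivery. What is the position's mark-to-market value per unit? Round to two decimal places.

Current fair forward for the remaining 15 months: F = S·e^(r·T), r = 0.0820
F = 638.06 · e^(0.0820 × 15/12) = 638.06 × 1.107937 = 706.9303
Value of long forward = (F − K)·e^(−rT) = (706.9303 − 790.48) · e^(−0.0820·15/12)
= -83.5497 × 0.902578 = -75.41

-¥75.41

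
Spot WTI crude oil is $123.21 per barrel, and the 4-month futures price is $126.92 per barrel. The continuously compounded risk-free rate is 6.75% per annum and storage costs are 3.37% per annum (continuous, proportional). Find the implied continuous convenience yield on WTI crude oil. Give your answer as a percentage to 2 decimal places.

F = S·e^((r+u−y)T) ⇒ (r+u−y) = ln(F/S)/T
ln(126.92/123.21) = 0.029667; /T ⇒ 0.089001
y = r + u − ln(F/S)/T = 0.0675 + 0.0337 − 0.089001 = 0.012199
y = 1.22%

1.22%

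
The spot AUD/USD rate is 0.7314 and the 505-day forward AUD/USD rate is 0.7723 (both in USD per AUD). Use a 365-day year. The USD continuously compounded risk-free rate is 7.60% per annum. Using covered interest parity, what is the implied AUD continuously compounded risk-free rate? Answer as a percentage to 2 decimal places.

F = S·e^((r_USD − r_AUD)T) ⇒ r_AUD = r_USD − ln(F/S)/T
ln(0.7723/0.7314) = 0.054413; /(505/365) = 0.039328
r_AUD = 0.0760 − 0.039328 = 0.036672
r_AUD = 3.67%

3.67%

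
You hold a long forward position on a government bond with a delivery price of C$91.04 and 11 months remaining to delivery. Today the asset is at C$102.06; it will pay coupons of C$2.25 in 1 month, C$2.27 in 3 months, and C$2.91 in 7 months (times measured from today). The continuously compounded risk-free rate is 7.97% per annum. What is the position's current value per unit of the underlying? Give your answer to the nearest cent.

C$10.20

PV(remaining coupons) I = 2.25·e^(−0.0797·1/12) + 2.27·e^(−0.0797·3/12) + 2.91·e^(−0.0797·7/12) = 7.2381
Current forward F = (S − I)·e^(rT) = (102.06 − 7.2381)·e^(0.0797·11/12) = 94.8219 × 1.075793 = 102.0087
Value (long) = (F − K)·e^(−rT) = (102.0087 − 91.04) × 0.929547 = 10.1959
Value = C$10.20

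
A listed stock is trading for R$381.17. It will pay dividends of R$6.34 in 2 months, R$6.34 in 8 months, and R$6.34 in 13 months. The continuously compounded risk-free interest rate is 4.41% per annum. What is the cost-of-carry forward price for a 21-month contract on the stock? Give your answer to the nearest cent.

PV(dividends) I = 6.34·e^(−0.0441·2/12) + 6.34·e^(−0.0441·8/12) + 6.34·e^(−0.0441·13/12)
I = 6.2936 + 6.1563 + 6.0442 = 18.4941
F = (S − I)·e^(rT) = (381.17 − 18.4941) · e^(0.0441·21/12)
= 362.6759 · e^0.077175 = 362.6759 × 1.080231 = R$391.77

R$391.77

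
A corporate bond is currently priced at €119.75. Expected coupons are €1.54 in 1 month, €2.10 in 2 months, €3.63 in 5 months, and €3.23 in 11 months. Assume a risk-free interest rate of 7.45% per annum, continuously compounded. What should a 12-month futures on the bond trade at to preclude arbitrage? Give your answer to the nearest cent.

€118.09

PV(coupons) I = 1.54·e^(−0.0745·1/12) + 2.10·e^(−0.0745·2/12) + 3.63·e^(−0.0745·5/12) + 3.23·e^(−0.0745·11/12)
I = 1.5305 + 2.0741 + 3.5190 + 3.0168 = 10.1404
F = (S − I)·e^(rT) = (119.75 − 10.1404) · e^(0.0745·12/12)
= 109.6096 · e^0.074500 = 109.6096 × 1.077345 = €118.09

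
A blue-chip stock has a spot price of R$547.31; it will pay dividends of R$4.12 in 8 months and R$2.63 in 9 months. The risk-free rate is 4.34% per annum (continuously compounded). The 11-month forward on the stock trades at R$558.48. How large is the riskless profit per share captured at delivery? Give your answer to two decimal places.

R$4.23 per share

PV(dividends) I = 4.12·e^(−0.0434·8/12) + 2.63·e^(−0.0434·9/12) = 6.5483
Fair forward F* = (S − I)·e^(rT) = (547.31 − 6.5483)·e^0.039783 = 540.7617 × 1.040585 = 562.7085
Market R$558.48 < fair 562.7085: forward underpriced → reverse cash-and-carry (short the stock, invest proceeds at r, pay the dividends, go long the forward).
Profit at T = |F_mkt − F*| = |558.48 − 562.7085| = R$4.23 per share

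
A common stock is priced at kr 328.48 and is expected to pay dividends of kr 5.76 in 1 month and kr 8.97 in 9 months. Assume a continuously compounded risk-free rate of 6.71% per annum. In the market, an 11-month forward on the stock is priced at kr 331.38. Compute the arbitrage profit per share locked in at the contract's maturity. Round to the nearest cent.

PV(dividends) I = 5.76·e^(−0.0671·1/12) + 8.97·e^(−0.0671·9/12) = 14.2576
Fair forward F* = (S − I)·e^(rT) = (328.48 − 14.2576)·e^0.061508 = 314.2224 × 1.063439 = 334.1564
Market kr 331.38 < fair 334.1564: forward underpriced → reverse cash-and-carry (short the stock, invest proceeds at r, pay the dividends, go long the forward).
Profit at T = |F_mkt − F*| = |331.38 − 334.1564| = kr 2.78 per share

kr 2.78 per share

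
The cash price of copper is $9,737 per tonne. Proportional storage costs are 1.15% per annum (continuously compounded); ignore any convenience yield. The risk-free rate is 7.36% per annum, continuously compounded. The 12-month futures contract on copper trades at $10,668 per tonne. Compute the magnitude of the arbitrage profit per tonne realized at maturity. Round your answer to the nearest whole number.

Fair futures: F* = S·e^(carry·T), with carry = (r + u) = 0.0736 + 0.0115 = 0.0851
F* = 9737 · e^(0.0851 × 12/12) = 9737 · e^0.085100 = 9737 × 1.088826 = $10601.8988
Market $10668 > fair $10601.8988: forward overpriced → cash-and-carry (buy spot, short the forward).
At maturity, profit = |F_mkt − F*| = |10668 − 10601.8988| = $66 per tonne

$66 per tonne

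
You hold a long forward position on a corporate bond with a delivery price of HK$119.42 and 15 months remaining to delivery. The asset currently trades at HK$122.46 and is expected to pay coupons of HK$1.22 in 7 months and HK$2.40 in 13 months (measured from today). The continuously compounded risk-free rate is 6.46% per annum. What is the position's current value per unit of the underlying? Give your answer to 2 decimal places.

HK$8.89

PV(remaining coupons) I = 1.22·e^(−0.0646·7/12) + 2.40·e^(−0.0646·13/12) = 3.4127
Current forward F = (S − I)·e^(rT) = (122.46 − 3.4127)·e^(0.0646·15/12) = 119.0473 × 1.084100 = 129.0592
Value (long) = (F − K)·e^(−rT) = (129.0592 − 119.42) × 0.922424 = 8.8914
Value = HK$8.89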